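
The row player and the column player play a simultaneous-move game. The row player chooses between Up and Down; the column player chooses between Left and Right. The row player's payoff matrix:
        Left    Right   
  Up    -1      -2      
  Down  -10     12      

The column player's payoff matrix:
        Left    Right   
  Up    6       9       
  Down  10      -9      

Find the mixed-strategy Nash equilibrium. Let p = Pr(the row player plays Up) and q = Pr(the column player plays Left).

For the column player to be willing to mix, the column player must be indifferent between Left and Right, which pins down the row player's mix.
  the column player's payoff from Left: p·6 + (1−p)·10 = -4p + 10
  the column player's payoff from Right: p·9 + (1−p)·(-9) = 18p - 9
  -4p + 10 = 18p - 9  ⇒  -22p = -19  ⇒  p = 19/22.
Set the row player's expected payoff from Up equal to that from Down:
  the row player's payoff from Up: q·(-1) + (1−q)·(-2) = q - 2
  the row player's payoff from Down: q·(-10) + (1−q)·12 = -22q + 12
  q - 2 = -22q + 12  ⇒  23q = 14  ⇒  q = 14/23.

p = 19/22, q = 14/23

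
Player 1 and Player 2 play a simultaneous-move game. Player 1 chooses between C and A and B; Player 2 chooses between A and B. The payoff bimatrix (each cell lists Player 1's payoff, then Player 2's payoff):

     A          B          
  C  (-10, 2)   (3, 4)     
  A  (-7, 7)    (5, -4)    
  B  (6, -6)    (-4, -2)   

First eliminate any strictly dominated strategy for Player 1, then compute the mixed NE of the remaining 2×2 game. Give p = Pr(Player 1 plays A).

p = 4/15

Player 1's strategy C is strictly dominated by A: -7 > -10 and 5 > 3. Eliminate C.
For Player 2 to be willing to mix, Player 2 must be indifferent between A and B, which pins down Player 1's mix.
  Player 2's payoff from A: p·7 + (1−p)·(-6) = 13p - 6
  Player 2's payoff from B: p·(-4) + (1−p)·(-2) = -2p - 2
  13p - 6 = -2p - 2  ⇒  15p = 4  ⇒  p = 4/15.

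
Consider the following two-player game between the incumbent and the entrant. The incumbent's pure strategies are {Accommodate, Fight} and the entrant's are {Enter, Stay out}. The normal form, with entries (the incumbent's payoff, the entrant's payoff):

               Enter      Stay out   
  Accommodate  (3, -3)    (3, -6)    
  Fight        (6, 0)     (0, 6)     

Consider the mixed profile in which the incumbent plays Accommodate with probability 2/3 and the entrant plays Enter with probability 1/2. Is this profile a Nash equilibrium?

Yes

Check the entrant's indifference given the incumbent's mix p = 2/3:
  payoff from Enter = -2; payoff from Stay out = -2 — equal.
Check the incumbent's indifference given the entrant's mix q = 1/2:
  payoff from Accommodate = 3; payoff from Fight = 3 — equal.
Both players are indifferent, so neither can profitably deviate.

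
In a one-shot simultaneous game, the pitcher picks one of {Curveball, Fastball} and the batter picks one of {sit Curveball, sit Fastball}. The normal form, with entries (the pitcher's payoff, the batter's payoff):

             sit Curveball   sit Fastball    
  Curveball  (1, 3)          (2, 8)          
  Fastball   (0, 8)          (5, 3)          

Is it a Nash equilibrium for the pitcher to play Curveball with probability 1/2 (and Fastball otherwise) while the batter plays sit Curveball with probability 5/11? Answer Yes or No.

No

Given the batter's mix q = 5/11, the pitcher's payoff from Curveball is 17/11 but from Fastball is 30/11. The pitcher strictly prefers Fastball, so the pitcher would not mix.
So the proposed profile is not a Nash equilibrium.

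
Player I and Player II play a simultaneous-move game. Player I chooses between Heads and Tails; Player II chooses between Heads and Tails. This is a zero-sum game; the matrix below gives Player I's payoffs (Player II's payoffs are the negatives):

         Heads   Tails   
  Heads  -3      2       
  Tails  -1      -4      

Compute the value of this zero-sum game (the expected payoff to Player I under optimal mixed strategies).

v = -7/4

Set Player I's expected payoff from Heads equal to that from Tails:
  Player I's expected payoff from Heads: q·(-3) + (1−q)·2 = -5q + 2
  Player I's expected payoff from Tails: q·(-1) + (1−q)·(-4) = 3q - 4
  -5q + 2 = 3q - 4  ⇒  -8q = -6  ⇒  q = 3/4.
The value is Player I's expected payoff against this mix (using Heads): (3/4)·(-3) + (1/4)·2 = -7/4.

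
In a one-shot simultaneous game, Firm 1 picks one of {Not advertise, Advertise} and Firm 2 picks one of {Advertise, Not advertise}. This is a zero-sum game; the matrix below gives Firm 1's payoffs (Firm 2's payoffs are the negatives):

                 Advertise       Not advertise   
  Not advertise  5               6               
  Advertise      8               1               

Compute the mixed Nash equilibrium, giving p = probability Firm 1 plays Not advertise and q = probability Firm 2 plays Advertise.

p = 7/8, q = 5/8

Firm 2's indifference between Advertise and Not advertise determines Firm 1's mixing probability p:
  Firm 2's expected payoff from Advertise: p·(-5) + (1−p)·(-8) = 3p - 8
  Firm 2's expected payoff from Not advertise: p·(-6) + (1−p)·(-1) = -5p - 1
  3p - 8 = -5p - 1  ⇒  8p = 7  ⇒  p = 7/8.
Firm 1's indifference between Not advertise and Advertise determines Firm 2's mixing probability q:
  Firm 1's payoff from Not advertise: q·5 + (1−q)·6 = -q + 6
  Firm 1's payoff from Advertise: q·8 + (1−q)·1 = 7q + 1
  -q + 6 = 7q + 1  ⇒  -8q = -5  ⇒  q = 5/8.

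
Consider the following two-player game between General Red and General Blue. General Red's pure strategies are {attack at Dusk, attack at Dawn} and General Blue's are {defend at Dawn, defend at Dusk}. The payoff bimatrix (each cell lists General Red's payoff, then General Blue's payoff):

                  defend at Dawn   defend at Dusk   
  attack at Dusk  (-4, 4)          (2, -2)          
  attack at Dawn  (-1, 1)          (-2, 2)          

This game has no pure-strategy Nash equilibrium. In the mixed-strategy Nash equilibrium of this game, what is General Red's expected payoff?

For General Red to be willing to mix, General Red must be indifferent between attack at Dusk and attack at Dawn, which pins down General Blue's mix.
  General Red's expected payoff from attack at Dusk: q·(-4) + (1−q)·2 = -6q + 2
  General Red's expected payoff from attack at Dawn: q·(-1) + (1−q)·(-2) = q - 2
  -6q + 2 = q - 2  ⇒  -7q = -4  ⇒  q = 4/7.
At equilibrium General Red is indifferent across rows, so General Red's payoff equals the payoff from attack at Dusk: (4/7)·(-4) + (3/7)·2 = -10/7.

-10/7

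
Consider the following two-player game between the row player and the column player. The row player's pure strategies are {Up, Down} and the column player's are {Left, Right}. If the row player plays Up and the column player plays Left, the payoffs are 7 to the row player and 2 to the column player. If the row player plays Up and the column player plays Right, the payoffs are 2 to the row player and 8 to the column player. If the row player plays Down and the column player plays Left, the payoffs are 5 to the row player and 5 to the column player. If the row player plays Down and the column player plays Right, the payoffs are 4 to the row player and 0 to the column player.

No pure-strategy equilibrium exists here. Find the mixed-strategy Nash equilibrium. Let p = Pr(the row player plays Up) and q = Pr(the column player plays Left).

The column player's indifference between Left and Right determines the row player's mixing probability p:
  the column player's payoff to Left: p·2 + (1−p)·5 = -3p + 5
  the column player's payoff to Right: p·8 + (1−p)·0 = 8p
  -3p + 5 = 8p  ⇒  -11p = -5  ⇒  p = 5/11.
The column player's mix must leave the row player indifferent between Up and Down.
  the row player's payoff from Up: q·7 + (1−q)·2 = 5q + 2
  the row player's payoff from Down: q·5 + (1−q)·4 = q + 4
  5q + 2 = q + 4  ⇒  4q = 2  ⇒  q = 1/2.

p = 5/11, q = 1/2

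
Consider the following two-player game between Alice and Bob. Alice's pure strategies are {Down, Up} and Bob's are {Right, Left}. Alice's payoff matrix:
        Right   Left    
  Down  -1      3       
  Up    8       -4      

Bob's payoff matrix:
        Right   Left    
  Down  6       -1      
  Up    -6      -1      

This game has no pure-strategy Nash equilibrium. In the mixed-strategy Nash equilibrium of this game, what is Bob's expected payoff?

Set Bob's expected payoff from Right equal to that from Left:
  Bob's payoff from Right: p·6 + (1−p)·(-6) = 12p - 6
  Bob's payoff from Left: p·(-1) + (1−p)·(-1) = -1
  12p - 6 = -1  ⇒  12p = 5  ⇒  p = 5/12.
At equilibrium Bob is indifferent across columns, so Bob's payoff equals the payoff from Right: (5/12)·6 + (7/12)·(-6) = -1.

-1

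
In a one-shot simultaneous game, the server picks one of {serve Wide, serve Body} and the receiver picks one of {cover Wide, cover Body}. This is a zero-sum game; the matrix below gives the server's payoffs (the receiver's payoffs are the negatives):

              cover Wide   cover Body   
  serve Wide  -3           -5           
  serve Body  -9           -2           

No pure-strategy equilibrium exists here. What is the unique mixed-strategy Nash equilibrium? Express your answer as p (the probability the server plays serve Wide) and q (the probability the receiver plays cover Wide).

p = 7/9, q = 1/3

For the receiver to be willing to mix, the receiver must be indifferent between cover Wide and cover Body, which pins down the server's mix.
  the receiver's payoff to cover Wide: p·3 + (1−p)·9 = -6p + 9
  the receiver's payoff to cover Body: p·5 + (1−p)·2 = 3p + 2
  -6p + 9 = 3p + 2  ⇒  -9p = -7  ⇒  p = 7/9.
Set the server's expected payoff from serve Wide equal to that from serve Body:
  the server's expected payoff from serve Wide: q·(-3) + (1−q)·(-5) = 2q - 5
  the server's expected payoff from serve Body: q·(-9) + (1−q)·(-2) = -7q - 2
  2q - 5 = -7q - 2  ⇒  9q = 3  ⇒  q = 1/3.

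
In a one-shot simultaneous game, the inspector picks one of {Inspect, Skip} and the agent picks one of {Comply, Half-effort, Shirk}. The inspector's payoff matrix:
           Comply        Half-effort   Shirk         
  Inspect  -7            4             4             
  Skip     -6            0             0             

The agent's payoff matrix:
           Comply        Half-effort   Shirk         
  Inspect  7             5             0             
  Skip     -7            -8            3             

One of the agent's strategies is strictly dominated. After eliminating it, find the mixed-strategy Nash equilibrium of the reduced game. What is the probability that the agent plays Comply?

The agent's strategy Half-effort is strictly dominated by Comply: 7 > 5 and -7 > -8. Eliminate Half-effort.
The agent's mix must leave the inspector indifferent between Inspect and Skip.
  the inspector's payoff from Inspect: q·(-7) + (1−q)·4 = -11q + 4
  the inspector's payoff from Skip: q·(-6) + (1−q)·0 = -6q
  -11q + 4 = -6q  ⇒  -5q = -4  ⇒  q = 4/5.

q = 4/5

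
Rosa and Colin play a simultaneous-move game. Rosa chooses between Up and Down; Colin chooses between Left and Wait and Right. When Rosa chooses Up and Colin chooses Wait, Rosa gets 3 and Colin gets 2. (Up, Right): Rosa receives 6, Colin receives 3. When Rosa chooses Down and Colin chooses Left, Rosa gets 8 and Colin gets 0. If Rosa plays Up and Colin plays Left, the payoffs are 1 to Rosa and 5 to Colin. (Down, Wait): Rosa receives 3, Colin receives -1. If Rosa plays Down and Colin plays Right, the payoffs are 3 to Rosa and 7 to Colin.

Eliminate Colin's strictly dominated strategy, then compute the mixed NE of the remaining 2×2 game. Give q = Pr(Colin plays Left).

Colin's strategy Wait is strictly dominated by Left: 5 > 2 and 0 > -1. Eliminate Wait.
Rosa's indifference between Up and Down determines Colin's mixing probability q:
  Rosa's payoff from Up: q·1 + (1−q)·6 = -5q + 6
  Rosa's payoff from Down: q·8 + (1−q)·3 = 5q + 3
  -5q + 6 = 5q + 3  ⇒  -10q = -3  ⇒  q = 3/10.

q = 3/10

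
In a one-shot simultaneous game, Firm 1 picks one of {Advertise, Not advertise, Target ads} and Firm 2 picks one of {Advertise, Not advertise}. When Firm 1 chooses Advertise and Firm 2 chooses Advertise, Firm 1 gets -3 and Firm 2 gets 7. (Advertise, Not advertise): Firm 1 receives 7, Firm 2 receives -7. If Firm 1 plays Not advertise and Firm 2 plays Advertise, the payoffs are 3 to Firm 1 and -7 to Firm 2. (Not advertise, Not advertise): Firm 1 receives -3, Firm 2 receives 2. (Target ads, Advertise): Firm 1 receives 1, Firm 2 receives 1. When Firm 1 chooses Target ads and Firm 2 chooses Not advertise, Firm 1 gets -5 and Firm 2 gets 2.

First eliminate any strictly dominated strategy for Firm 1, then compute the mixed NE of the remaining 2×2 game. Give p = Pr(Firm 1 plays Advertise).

p = 9/23

Firm 1's strategy Target ads is strictly dominated by Not advertise: 3 > 1 and -3 > -5. Eliminate Target ads.
For Firm 2 to be willing to mix, Firm 2 must be indifferent between Advertise and Not advertise, which pins down Firm 1's mix.
  Firm 2's payoff to Advertise: p·7 + (1−p)·(-7) = 14p - 7
  Firm 2's payoff to Not advertise: p·(-7) + (1−p)·2 = -9p + 2
  14p - 7 = -9p + 2  ⇒  23p = 9  ⇒  p = 9/23.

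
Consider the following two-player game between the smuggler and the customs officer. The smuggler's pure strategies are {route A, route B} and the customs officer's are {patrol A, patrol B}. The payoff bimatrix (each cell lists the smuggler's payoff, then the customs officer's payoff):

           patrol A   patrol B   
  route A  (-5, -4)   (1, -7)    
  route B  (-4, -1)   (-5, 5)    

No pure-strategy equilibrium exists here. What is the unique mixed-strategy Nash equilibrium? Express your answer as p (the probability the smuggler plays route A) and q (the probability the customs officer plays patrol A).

In a mixed equilibrium the customs officer is indifferent between patrol A and patrol B; this condition fixes p.
  the customs officer's payoff to patrol A: p·(-4) + (1−p)·(-1) = -3p - 1
  the customs officer's payoff to patrol B: p·(-7) + (1−p)·5 = -12p + 5
  -3p - 1 = -12p + 5  ⇒  9p = 6  ⇒  p = 2/3.
In a mixed equilibrium the smuggler is indifferent between route A and route B; this condition fixes q.
  the smuggler's payoff from route A: q·(-5) + (1−q)·1 = -6q + 1
  the smuggler's payoff from route B: q·(-4) + (1−q)·(-5) = q - 5
  -6q + 1 = q - 5  ⇒  -7q = -6  ⇒  q = 6/7.

p = 2/3, q = 6/7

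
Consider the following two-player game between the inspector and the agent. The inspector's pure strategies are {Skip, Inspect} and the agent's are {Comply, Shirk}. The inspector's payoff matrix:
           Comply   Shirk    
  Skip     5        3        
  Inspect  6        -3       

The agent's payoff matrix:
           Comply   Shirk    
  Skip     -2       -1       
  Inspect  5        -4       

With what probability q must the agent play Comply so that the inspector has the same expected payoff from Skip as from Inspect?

q = 6/7

In a mixed equilibrium the inspector is indifferent between Skip and Inspect; this condition fixes q.
  the inspector's expected payoff from Skip: q·5 + (1−q)·3 = 2q + 3
  the inspector's expected payoff from Inspect: q·6 + (1−q)·(-3) = 9q - 3
  2q + 3 = 9q - 3  ⇒  -7q = -6  ⇒  q = 6/7.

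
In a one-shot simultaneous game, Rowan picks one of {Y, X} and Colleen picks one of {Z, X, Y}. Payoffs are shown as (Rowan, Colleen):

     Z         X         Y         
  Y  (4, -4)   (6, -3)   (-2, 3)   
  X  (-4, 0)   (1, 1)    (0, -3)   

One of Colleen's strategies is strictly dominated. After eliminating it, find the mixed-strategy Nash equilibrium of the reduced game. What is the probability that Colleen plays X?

Colleen's strategy Z is strictly dominated by X: -3 > -4 and 1 > 0. Eliminate Z.
Colleen's mix must leave Rowan indifferent between Y and X.
  Rowan's expected payoff from Y: q·6 + (1−q)·(-2) = 8q - 2
  Rowan's expected payoff from X: q·1 + (1−q)·0 = q
  8q - 2 = q  ⇒  7q = 2  ⇒  q = 2/7.

q = 2/7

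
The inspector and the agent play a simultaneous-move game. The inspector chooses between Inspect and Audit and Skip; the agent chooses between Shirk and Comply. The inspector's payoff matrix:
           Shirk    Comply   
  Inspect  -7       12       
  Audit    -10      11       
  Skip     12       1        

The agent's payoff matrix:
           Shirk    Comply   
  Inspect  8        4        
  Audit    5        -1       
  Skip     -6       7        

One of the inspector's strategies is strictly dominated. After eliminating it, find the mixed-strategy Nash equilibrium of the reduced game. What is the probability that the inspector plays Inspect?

The inspector's strategy Audit is strictly dominated by Inspect: -7 > -10 and 12 > 11. Eliminate Audit.
In a mixed equilibrium the agent is indifferent between Shirk and Comply; this condition fixes p.
  the agent's expected payoff from Shirk: p·8 + (1−p)·(-6) = 14p - 6
  the agent's expected payoff from Comply: p·4 + (1−p)·7 = -3p + 7
  14p - 6 = -3p + 7  ⇒  17p = 13  ⇒  p = 13/17.

p = 13/17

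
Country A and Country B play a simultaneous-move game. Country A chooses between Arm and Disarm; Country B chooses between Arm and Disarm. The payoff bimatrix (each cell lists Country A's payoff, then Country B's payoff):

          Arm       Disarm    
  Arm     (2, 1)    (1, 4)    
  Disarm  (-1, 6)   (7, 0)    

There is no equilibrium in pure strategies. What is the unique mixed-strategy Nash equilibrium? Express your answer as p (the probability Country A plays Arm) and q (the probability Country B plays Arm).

p = 2/3, q = 2/3

Country B's indifference between Arm and Disarm determines Country A's mixing probability p:
  Country B's payoff from Arm: p·1 + (1−p)·6 = -5p + 6
  Country B's payoff from Disarm: p·4 + (1−p)·0 = 4p
  -5p + 6 = 4p  ⇒  -9p = -6  ⇒  p = 2/3.
Country A's indifference between Arm and Disarm determines Country B's mixing probability q:
  Country A's expected payoff from Arm: q·2 + (1−q)·1 = q + 1
  Country A's expected payoff from Disarm: q·(-1) + (1−q)·7 = -8q + 7
  q + 1 = -8q + 7  ⇒  9q = 6  ⇒  q = 2/3.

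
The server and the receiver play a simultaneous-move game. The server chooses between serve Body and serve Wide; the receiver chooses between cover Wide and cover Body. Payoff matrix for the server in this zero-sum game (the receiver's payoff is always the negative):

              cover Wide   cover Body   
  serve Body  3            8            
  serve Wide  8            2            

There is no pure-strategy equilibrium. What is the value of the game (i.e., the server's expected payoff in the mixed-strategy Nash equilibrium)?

v = 58/11

Set the server's expected payoff from serve Body equal to that from serve Wide:
  the server's payoff to serve Body: q·3 + (1−q)·8 = -5q + 8
  the server's payoff to serve Wide: q·8 + (1−q)·2 = 6q + 2
  -5q + 8 = 6q + 2  ⇒  -11q = -6  ⇒  q = 6/11.
The value is the server's expected payoff against this mix (using serve Body): (6/11)·3 + (5/11)·8 = 58/11.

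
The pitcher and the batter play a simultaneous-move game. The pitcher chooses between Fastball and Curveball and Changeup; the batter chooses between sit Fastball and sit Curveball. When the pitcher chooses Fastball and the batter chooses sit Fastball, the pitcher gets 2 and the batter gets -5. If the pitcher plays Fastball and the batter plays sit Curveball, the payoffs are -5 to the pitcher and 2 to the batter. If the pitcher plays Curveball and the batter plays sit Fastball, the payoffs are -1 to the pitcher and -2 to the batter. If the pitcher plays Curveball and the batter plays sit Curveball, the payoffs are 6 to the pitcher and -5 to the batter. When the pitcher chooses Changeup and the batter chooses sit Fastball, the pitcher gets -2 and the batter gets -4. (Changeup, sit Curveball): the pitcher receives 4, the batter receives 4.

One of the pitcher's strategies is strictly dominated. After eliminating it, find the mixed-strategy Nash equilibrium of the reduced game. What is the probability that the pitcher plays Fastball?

The pitcher's strategy Changeup is strictly dominated by Curveball: -1 > -2 and 6 > 4. Eliminate Changeup.
Set the batter's expected payoff from sit Fastball equal to that from sit Curveball:
  the batter's payoff to sit Fastball: p·(-5) + (1−p)·(-2) = -3p - 2
  the batter's payoff to sit Curveball: p·2 + (1−p)·(-5) = 7p - 5
  -3p - 2 = 7p - 5  ⇒  -10p = -3  ⇒  p = 3/10.

p = 3/10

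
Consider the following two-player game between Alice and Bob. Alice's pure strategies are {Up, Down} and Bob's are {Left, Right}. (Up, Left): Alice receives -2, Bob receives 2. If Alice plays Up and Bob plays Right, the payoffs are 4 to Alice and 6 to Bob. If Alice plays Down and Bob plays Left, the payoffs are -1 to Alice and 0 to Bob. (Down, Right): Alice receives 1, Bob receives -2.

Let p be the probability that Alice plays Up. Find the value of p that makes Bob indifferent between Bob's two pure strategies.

For Bob to be willing to mix, Bob must be indifferent between Left and Right, which pins down Alice's mix.
  Bob's payoff to Left: p·2 + (1−p)·0 = 2p
  Bob's payoff to Right: p·6 + (1−p)·(-2) = 8p - 2
  2p = 8p - 2  ⇒  -6p = -2  ⇒  p = 1/3.

p = 1/3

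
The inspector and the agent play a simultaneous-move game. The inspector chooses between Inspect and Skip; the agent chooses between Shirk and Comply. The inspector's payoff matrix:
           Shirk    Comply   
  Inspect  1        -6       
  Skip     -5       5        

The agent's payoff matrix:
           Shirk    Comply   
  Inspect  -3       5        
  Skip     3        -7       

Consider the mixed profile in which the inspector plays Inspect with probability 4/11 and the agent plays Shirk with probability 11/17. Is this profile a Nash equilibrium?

Given the inspector's mix p = 4/11, the agent's payoff from Shirk is 9/11 but from Comply is -29/11. The agent strictly prefers Shirk, so the agent would not mix.
So the proposed profile is not a Nash equilibrium.

No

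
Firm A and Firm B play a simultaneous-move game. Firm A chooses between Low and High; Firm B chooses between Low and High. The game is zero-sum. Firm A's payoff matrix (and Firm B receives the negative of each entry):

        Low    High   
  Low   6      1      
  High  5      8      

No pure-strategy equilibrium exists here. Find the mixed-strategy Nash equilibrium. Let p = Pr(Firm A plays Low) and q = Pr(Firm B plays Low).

For Firm B to be willing to mix, Firm B must be indifferent between Low and High, which pins down Firm A's mix.
  Firm B's expected payoff from Low: p·(-6) + (1−p)·(-5) = -p - 5
  Firm B's expected payoff from High: p·(-1) + (1−p)·(-8) = 7p - 8
  -p - 5 = 7p - 8  ⇒  -8p = -3  ⇒  p = 3/8.
For Firm A to be willing to mix, Firm A must be indifferent between Low and High, which pins down Firm B's mix.
  Firm A's payoff to Low: q·6 + (1−q)·1 = 5q + 1
  Firm A's payoff to High: q·5 + (1−q)·8 = -3q + 8
  5q + 1 = -3q + 8  ⇒  8q = 7  ⇒  q = 7/8.

p = 3/8, q = 7/8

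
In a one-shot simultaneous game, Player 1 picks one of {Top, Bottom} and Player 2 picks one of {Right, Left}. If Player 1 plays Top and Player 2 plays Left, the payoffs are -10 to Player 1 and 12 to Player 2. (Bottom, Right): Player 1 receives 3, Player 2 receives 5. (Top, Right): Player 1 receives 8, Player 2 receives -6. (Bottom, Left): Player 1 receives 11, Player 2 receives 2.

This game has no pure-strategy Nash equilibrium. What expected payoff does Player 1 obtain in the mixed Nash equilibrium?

59/13

In a mixed equilibrium Player 1 is indifferent between Top and Bottom; this condition fixes q.
  Player 1's expected payoff from Top: q·8 + (1−q)·(-10) = 18q - 10
  Player 1's expected payoff from Bottom: q·3 + (1−q)·11 = -8q + 11
  18q - 10 = -8q + 11  ⇒  26q = 21  ⇒  q = 21/26.
At equilibrium Player 1 is indifferent across rows, so Player 1's payoff equals the payoff from Top: (21/26)·8 + (5/26)·(-10) = 59/13.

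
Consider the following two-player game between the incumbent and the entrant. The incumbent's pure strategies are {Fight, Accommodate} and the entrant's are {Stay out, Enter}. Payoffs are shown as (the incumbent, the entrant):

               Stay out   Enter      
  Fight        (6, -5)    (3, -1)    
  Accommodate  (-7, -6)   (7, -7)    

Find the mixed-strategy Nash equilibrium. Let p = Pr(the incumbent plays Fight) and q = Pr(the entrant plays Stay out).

For the entrant to be willing to mix, the entrant must be indifferent between Stay out and Enter, which pins down the incumbent's mix.
  the entrant's payoff from Stay out: p·(-5) + (1−p)·(-6) = p - 6
  the entrant's payoff from Enter: p·(-1) + (1−p)·(-7) = 6p - 7
  p - 6 = 6p - 7  ⇒  -5p = -1  ⇒  p = 1/5.
Set the incumbent's expected payoff from Fight equal to that from Accommodate:
  the incumbent's payoff from Fight: q·6 + (1−q)·3 = 3q + 3
  the incumbent's payoff from Accommodate: q·(-7) + (1−q)·7 = -14q + 7
  3q + 3 = -14q + 7  ⇒  17q = 4  ⇒  q = 4/17.

p = 1/5, q = 4/17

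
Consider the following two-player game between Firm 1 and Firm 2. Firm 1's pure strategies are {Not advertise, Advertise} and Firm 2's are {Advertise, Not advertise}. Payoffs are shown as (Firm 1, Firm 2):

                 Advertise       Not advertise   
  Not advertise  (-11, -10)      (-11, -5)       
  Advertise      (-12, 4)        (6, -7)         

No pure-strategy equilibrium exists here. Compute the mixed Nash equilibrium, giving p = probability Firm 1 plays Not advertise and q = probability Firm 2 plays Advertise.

p = 11/16, q = 17/18

Firm 1's mix must leave Firm 2 indifferent between Advertise and Not advertise.
  Firm 2's expected payoff from Advertise: p·(-10) + (1−p)·4 = -14p + 4
  Firm 2's expected payoff from Not advertise: p·(-5) + (1−p)·(-7) = 2p - 7
  -14p + 4 = 2p - 7  ⇒  -16p = -11  ⇒  p = 11/16.
Set Firm 1's expected payoff from Not advertise equal to that from Advertise:
  Firm 1's expected payoff from Not advertise: q·(-11) + (1−q)·(-11) = -11
  Firm 1's expected payoff from Advertise: q·(-12) + (1−q)·6 = -18q + 6
  -11 = -18q + 6  ⇒  18q = 17  ⇒  q = 17/18.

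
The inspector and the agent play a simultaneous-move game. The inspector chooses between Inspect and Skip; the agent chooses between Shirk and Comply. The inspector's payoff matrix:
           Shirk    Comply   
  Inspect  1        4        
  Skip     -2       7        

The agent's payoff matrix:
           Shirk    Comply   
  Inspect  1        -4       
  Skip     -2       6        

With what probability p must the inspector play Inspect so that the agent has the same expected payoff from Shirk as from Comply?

The inspector's mix must leave the agent indifferent between Shirk and Comply.
  the agent's payoff to Shirk: p·1 + (1−p)·(-2) = 3p - 2
  the agent's payoff to Comply: p·(-4) + (1−p)·6 = -10p + 6
  3p - 2 = -10p + 6  ⇒  13p = 8  ⇒  p = 8/13.

p = 8/13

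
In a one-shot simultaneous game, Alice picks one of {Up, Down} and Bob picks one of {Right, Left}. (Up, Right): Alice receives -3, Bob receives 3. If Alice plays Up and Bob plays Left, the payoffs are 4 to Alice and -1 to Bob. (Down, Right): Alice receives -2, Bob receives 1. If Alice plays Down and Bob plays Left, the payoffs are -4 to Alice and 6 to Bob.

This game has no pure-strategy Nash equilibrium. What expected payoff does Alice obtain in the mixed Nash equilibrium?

-20/9

In a mixed equilibrium Alice is indifferent between Up and Down; this condition fixes q.
  Alice's expected payoff from Up: q·(-3) + (1−q)·4 = -7q + 4
  Alice's expected payoff from Down: q·(-2) + (1−q)·(-4) = 2q - 4
  -7q + 4 = 2q - 4  ⇒  -9q = -8  ⇒  q = 8/9.
At equilibrium Alice is indifferent across rows, so Alice's payoff equals the payoff from Up: (8/9)·(-3) + (1/9)·4 = -20/9.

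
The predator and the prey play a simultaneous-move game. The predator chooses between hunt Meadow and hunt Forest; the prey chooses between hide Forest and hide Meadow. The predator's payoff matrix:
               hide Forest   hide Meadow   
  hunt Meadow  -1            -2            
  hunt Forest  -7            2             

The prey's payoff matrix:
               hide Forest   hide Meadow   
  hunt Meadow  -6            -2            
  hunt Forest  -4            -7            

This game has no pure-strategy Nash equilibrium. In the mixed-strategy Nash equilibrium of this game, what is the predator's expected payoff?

The prey's mix must leave the predator indifferent between hunt Meadow and hunt Forest.
  the predator's payoff to hunt Meadow: q·(-1) + (1−q)·(-2) = q - 2
  the predator's payoff to hunt Forest: q·(-7) + (1−q)·2 = -9q + 2
  q - 2 = -9q + 2  ⇒  10q = 4  ⇒  q = 2/5.
At equilibrium the predator is indifferent across rows, so the predator's payoff equals the payoff from hunt Meadow: (2/5)·(-1) + (3/5)·(-2) = -8/5.

-8/5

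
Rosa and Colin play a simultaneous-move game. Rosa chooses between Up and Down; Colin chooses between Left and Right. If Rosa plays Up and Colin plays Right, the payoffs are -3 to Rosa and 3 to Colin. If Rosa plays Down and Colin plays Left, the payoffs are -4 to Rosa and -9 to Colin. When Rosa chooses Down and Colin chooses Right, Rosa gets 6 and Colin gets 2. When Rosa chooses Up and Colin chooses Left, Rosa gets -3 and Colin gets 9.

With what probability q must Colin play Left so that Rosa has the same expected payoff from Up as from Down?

q = 9/10

For Rosa to be willing to mix, Rosa must be indifferent between Up and Down, which pins down Colin's mix.
  Rosa's payoff from Up: q·(-3) + (1−q)·(-3) = -3
  Rosa's payoff from Down: q·(-4) + (1−q)·6 = -10q + 6
  -3 = -10q + 6  ⇒  10q = 9  ⇒  q = 9/10.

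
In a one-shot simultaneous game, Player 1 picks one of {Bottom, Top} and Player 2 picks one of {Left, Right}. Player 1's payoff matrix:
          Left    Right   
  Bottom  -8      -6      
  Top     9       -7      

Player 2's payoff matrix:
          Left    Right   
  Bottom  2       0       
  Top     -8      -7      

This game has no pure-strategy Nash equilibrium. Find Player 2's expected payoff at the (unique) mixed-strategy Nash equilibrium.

-14/3

Player 1's mix must leave Player 2 indifferent between Left and Right.
  Player 2's expected payoff from Left: p·2 + (1−p)·(-8) = 10p - 8
  Player 2's expected payoff from Right: p·0 + (1−p)·(-7) = 7p - 7
  10p - 8 = 7p - 7  ⇒  3p = 1  ⇒  p = 1/3.
At equilibrium Player 2 is indifferent across columns, so Player 2's payoff equals the payoff from Left: (1/3)·2 + (2/3)·(-8) = -14/3.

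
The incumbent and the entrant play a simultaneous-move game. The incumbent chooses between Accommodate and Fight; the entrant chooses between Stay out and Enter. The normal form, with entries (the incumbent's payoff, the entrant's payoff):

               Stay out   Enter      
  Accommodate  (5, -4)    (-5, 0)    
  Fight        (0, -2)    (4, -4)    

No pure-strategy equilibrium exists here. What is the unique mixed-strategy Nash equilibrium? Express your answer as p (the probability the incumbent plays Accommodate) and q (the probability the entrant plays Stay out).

p = 1/3, q = 9/14

The incumbent's mix must leave the entrant indifferent between Stay out and Enter.
  the entrant's expected payoff from Stay out: p·(-4) + (1−p)·(-2) = -2p - 2
  the entrant's expected payoff from Enter: p·0 + (1−p)·(-4) = 4p - 4
  -2p - 2 = 4p - 4  ⇒  -6p = -2  ⇒  p = 1/3.
The incumbent's indifference between Accommodate and Fight determines the entrant's mixing probability q:
  the incumbent's payoff to Accommodate: q·5 + (1−q)·(-5) = 10q - 5
  the incumbent's payoff to Fight: q·0 + (1−q)·4 = -4q + 4
  10q - 5 = -4q + 4  ⇒  14q = 9  ⇒  q = 9/14.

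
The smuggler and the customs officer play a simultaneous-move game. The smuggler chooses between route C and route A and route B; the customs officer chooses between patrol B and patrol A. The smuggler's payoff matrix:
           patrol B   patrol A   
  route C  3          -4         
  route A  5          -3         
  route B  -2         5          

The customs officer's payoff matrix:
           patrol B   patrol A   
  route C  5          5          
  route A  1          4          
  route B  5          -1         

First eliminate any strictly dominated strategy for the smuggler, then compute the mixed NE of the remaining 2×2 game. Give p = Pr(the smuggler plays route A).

p = 2/3

The smuggler's strategy route C is strictly dominated by route A: 5 > 3 and -3 > -4. Eliminate route C.
For the customs officer to be willing to mix, the customs officer must be indifferent between patrol B and patrol A, which pins down the smuggler's mix.
  the customs officer's payoff to patrol B: p·1 + (1−p)·5 = -4p + 5
  the customs officer's payoff to patrol A: p·4 + (1−p)·(-1) = 5p - 1
  -4p + 5 = 5p - 1  ⇒  -9p = -6  ⇒  p = 2/3.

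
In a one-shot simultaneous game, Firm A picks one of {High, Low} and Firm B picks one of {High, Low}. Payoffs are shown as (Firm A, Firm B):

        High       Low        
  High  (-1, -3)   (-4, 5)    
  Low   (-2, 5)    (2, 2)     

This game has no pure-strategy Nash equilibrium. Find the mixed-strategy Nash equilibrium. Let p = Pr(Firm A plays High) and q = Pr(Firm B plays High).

Firm B's indifference between High and Low determines Firm A's mixing probability p:
  Firm B's expected payoff from High: p·(-3) + (1−p)·5 = -8p + 5
  Firm B's expected payoff from Low: p·5 + (1−p)·2 = 3p + 2
  -8p + 5 = 3p + 2  ⇒  -11p = -3  ⇒  p = 3/11.
For Firm A to be willing to mix, Firm A must be indifferent between High and Low, which pins down Firm B's mix.
  Firm A's expected payoff from High: q·(-1) + (1−q)·(-4) = 3q - 4
  Firm A's expected payoff from Low: q·(-2) + (1−q)·2 = -4q + 2
  3q - 4 = -4q + 2  ⇒  7q = 6  ⇒  q = 6/7.

p = 3/11, q = 6/7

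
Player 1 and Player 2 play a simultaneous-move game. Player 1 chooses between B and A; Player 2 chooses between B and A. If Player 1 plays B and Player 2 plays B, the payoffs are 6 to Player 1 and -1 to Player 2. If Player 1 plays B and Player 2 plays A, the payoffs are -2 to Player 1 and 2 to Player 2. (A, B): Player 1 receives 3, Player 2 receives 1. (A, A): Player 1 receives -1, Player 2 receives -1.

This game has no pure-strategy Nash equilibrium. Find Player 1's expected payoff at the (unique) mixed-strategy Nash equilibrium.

0

In a mixed equilibrium Player 1 is indifferent between B and A; this condition fixes q.
  Player 1's expected payoff from B: q·6 + (1−q)·(-2) = 8q - 2
  Player 1's expected payoff from A: q·3 + (1−q)·(-1) = 4q - 1
  8q - 2 = 4q - 1  ⇒  4q = 1  ⇒  q = 1/4.
At equilibrium Player 1 is indifferent across rows, so Player 1's payoff equals the payoff from B: (1/4)·6 + (3/4)·(-2) = 0.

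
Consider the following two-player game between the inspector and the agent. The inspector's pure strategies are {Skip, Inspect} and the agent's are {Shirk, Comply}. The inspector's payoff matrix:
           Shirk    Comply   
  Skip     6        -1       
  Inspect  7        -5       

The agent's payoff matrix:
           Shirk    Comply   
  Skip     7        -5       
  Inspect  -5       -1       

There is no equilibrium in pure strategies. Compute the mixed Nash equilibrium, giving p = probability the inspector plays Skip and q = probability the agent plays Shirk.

The inspector's mix must leave the agent indifferent between Shirk and Comply.
  the agent's payoff from Shirk: p·7 + (1−p)·(-5) = 12p - 5
  the agent's payoff from Comply: p·(-5) + (1−p)·(-1) = -4p - 1
  12p - 5 = -4p - 1  ⇒  16p = 4  ⇒  p = 1/4.
For the inspector to be willing to mix, the inspector must be indifferent between Skip and Inspect, which pins down the agent's mix.
  the inspector's expected payoff from Skip: q·6 + (1−q)·(-1) = 7q - 1
  the inspector's expected payoff from Inspect: q·7 + (1−q)·(-5) = 12q - 5
  7q - 1 = 12q - 5  ⇒  -5q = -4  ⇒  q = 4/5.

p = 1/4, q = 4/5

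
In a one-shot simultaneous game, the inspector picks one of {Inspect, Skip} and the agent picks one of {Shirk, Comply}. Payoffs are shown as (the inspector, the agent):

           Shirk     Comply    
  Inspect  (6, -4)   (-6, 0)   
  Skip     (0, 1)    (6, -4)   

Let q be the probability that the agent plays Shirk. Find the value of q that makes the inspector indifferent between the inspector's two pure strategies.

q = 2/3

For the inspector to be willing to mix, the inspector must be indifferent between Inspect and Skip, which pins down the agent's mix.
  the inspector's payoff to Inspect: q·6 + (1−q)·(-6) = 12q - 6
  the inspector's payoff to Skip: q·0 + (1−q)·6 = -6q + 6
  12q - 6 = -6q + 6  ⇒  18q = 12  ⇒  q = 2/3.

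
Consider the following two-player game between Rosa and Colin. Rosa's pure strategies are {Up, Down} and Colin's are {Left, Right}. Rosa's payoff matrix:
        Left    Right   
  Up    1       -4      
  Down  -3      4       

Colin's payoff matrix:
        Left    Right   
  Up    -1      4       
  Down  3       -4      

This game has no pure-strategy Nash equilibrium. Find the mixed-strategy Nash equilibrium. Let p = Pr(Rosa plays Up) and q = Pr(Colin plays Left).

For Colin to be willing to mix, Colin must be indifferent between Left and Right, which pins down Rosa's mix.
  Colin's expected payoff from Left: p·(-1) + (1−p)·3 = -4p + 3
  Colin's expected payoff from Right: p·4 + (1−p)·(-4) = 8p - 4
  -4p + 3 = 8p - 4  ⇒  -12p = -7  ⇒  p = 7/12.
For Rosa to be willing to mix, Rosa must be indifferent between Up and Down, which pins down Colin's mix.
  Rosa's expected payoff from Up: q·1 + (1−q)·(-4) = 5q - 4
  Rosa's expected payoff from Down: q·(-3) + (1−q)·4 = -7q + 4
  5q - 4 = -7q + 4  ⇒  12q = 8  ⇒  q = 2/3.

p = 7/12, q = 2/3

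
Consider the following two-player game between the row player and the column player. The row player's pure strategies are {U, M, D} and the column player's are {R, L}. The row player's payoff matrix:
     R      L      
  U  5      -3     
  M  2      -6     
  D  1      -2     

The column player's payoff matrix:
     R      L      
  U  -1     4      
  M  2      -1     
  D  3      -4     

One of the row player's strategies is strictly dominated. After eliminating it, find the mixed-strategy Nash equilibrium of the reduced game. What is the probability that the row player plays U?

p = 7/12

The row player's strategy M is strictly dominated by U: 5 > 2 and -3 > -6. Eliminate M.
The column player's indifference between R and L determines the row player's mixing probability p:
  the column player's expected payoff from R: p·(-1) + (1−p)·3 = -4p + 3
  the column player's expected payoff from L: p·4 + (1−p)·(-4) = 8p - 4
  -4p + 3 = 8p - 4  ⇒  -12p = -7  ⇒  p = 7/12.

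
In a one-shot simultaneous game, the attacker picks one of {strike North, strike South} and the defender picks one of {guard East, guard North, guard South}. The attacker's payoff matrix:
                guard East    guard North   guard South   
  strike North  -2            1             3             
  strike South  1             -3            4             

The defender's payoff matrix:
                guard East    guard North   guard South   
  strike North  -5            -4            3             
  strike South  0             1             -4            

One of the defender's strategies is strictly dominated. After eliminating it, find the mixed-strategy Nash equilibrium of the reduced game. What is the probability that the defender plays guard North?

The defender's strategy guard East is strictly dominated by guard North: -4 > -5 and 1 > 0. Eliminate guard East.
In a mixed equilibrium the attacker is indifferent between strike North and strike South; this condition fixes q.
  the attacker's payoff from strike North: q·1 + (1−q)·3 = -2q + 3
  the attacker's payoff from strike South: q·(-3) + (1−q)·4 = -7q + 4
  -2q + 3 = -7q + 4  ⇒  5q = 1  ⇒  q = 1/5.

q = 1/5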